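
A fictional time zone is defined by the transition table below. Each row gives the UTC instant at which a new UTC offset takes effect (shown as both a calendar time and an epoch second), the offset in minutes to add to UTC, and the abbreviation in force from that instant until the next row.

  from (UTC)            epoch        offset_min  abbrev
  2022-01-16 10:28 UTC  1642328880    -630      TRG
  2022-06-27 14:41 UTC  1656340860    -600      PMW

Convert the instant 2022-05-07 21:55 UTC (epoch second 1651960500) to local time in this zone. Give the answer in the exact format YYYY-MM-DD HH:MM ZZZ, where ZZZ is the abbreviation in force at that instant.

2022-05-07 11:25 TRG

Query: 2022-05-07 21:55 UTC
Rule 1/2 (TRG, -10:30): 2022-01-16 10:28 UTC ≤ query < 2022-06-27 14:41 UTC
21·60 + 55 - 630 = 685 min
685 = 0·1440 + 685; 685 = 11·60 + 25 → 11:25, same day
→ 2022-05-07 11:25 TRG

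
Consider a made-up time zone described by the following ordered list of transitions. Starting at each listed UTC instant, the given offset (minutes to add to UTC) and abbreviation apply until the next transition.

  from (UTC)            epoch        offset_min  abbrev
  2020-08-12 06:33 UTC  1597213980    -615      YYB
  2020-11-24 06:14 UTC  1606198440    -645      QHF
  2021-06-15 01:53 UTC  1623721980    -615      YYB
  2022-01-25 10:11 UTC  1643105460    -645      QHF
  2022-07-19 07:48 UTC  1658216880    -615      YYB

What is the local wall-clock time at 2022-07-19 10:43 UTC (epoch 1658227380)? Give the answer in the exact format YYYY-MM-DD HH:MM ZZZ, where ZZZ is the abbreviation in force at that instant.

Query: 2022-07-19 10:43 UTC
Rule 5/5 (YYB, -10:15): 2022-07-19 07:48 UTC ≤ query < +∞
10·60 + 43 - 615 = 28 min
28 = 0·1440 + 28; 28 = 0·60 + 28 → 00:28, same day
→ 2022-07-19 00:28 YYB

2022-07-19 00:28 YYB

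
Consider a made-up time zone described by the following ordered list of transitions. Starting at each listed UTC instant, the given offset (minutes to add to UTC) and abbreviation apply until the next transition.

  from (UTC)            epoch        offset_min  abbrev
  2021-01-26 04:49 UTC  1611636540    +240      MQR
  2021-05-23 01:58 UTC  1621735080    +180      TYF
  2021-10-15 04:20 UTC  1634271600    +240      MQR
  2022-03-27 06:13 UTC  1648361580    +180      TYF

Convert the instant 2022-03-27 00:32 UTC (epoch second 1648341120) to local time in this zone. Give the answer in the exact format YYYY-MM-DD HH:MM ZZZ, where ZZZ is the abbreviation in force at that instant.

2022-03-27 04:32 MQR

Query: 2022-03-27 00:32 UTC
Rule 3/4 (MQR, +04:00): 2021-10-15 04:20 UTC ≤ query < 2022-03-27 06:13 UTC
0·60 + 32 + 240 = 272 min
272 = 0·1440 + 272; 272 = 4·60 + 32 → 04:32, same day
→ 2022-03-27 04:32 MQR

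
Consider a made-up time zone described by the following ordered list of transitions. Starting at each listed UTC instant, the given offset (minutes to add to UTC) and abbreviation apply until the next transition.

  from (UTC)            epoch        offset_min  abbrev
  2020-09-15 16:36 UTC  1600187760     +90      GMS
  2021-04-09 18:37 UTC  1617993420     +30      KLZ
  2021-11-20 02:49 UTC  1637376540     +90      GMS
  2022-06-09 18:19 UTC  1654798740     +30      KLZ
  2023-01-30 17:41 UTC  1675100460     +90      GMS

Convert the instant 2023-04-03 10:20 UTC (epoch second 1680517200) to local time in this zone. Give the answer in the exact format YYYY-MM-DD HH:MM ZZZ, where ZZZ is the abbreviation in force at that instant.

Query: 2023-04-03 10:20 UTC
Rule 5/5 (GMS, +01:30): 2023-01-30 17:41 UTC ≤ query < +∞
10·60 + 20 + 90 = 710 min
710 = 0·1440 + 710; 710 = 11·60 + 50 → 11:50, same day
→ 2023-04-03 11:50 GMS

2023-04-03 11:50 GMS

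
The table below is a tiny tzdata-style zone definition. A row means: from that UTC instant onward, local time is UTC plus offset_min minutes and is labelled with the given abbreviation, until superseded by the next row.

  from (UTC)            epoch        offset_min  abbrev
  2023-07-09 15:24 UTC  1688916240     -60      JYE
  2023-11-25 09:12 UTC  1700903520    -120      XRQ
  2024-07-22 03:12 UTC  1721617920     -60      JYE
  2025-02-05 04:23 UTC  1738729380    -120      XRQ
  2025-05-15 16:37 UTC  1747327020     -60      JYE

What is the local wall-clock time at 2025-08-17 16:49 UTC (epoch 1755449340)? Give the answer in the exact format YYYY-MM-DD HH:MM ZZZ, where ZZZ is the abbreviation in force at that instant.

2025-08-17 15:49 JYE

Query: 2025-08-17 16:49 UTC
Rule 5/5 (JYE, -01:00): 2025-05-15 16:37 UTC ≤ query < +∞
16·60 + 49 - 60 = 949 min
949 = 0·1440 + 949; 949 = 15·60 + 49 → 15:49, same day
→ 2025-08-17 15:49 JYE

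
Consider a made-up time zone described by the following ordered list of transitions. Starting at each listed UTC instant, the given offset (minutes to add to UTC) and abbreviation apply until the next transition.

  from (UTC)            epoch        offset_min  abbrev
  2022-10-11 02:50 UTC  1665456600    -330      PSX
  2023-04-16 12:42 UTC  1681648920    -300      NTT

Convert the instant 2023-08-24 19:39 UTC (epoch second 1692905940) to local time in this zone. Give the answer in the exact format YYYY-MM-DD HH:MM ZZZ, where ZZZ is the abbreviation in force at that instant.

Query: 2023-08-24 19:39 UTC
Rule 2/2 (NTT, -05:00): 2023-04-16 12:42 UTC ≤ query < +∞
19·60 + 39 - 300 = 879 min
879 = 0·1440 + 879; 879 = 14·60 + 39 → 14:39, same day
→ 2023-08-24 14:39 NTT

2023-08-24 14:39 NTT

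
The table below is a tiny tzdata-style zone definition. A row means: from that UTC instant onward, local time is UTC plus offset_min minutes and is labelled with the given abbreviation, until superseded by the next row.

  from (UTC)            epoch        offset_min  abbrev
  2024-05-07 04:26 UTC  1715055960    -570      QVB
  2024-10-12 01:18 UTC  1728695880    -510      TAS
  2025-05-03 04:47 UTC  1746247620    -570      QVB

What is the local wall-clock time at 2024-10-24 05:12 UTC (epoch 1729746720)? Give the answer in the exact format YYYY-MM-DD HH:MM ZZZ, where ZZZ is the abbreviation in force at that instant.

Query: 2024-10-24 05:12 UTC
Rule 2/3 (TAS, -08:30): 2024-10-12 01:18 UTC ≤ query < 2025-05-03 04:47 UTC
5·60 + 12 - 510 = -198 min
-198 = -1·1440 + 1242; 1242 = 20·60 + 42 → 20:42, 2024-10-24 - 1 day = 2024-10-23
→ 2024-10-23 20:42 TAS

2024-10-23 20:42 TAS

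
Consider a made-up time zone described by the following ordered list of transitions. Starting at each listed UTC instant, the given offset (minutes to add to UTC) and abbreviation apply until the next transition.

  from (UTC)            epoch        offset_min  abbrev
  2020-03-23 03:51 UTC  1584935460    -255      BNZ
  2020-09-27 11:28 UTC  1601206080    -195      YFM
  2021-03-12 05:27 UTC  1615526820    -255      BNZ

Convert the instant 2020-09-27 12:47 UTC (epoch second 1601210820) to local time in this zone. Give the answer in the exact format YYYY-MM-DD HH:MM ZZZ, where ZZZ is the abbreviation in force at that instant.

2020-09-27 09:32 YFM

Query: 2020-09-27 12:47 UTC
Rule 2/3 (YFM, -03:15): 2020-09-27 11:28 UTC ≤ query < 2021-03-12 05:27 UTC
12·60 + 47 - 195 = 572 min
572 = 0·1440 + 572; 572 = 9·60 + 32 → 09:32, same day
→ 2020-09-27 09:32 YFM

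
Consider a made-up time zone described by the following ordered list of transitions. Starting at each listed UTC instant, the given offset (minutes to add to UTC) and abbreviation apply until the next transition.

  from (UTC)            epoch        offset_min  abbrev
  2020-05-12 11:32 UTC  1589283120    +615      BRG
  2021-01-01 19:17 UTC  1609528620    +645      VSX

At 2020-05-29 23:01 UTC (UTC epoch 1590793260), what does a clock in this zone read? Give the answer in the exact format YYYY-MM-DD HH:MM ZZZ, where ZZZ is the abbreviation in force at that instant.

Query: 2020-05-29 23:01 UTC
Rule 1/2 (BRG, +10:15): 2020-05-12 11:32 UTC ≤ query < 2021-01-01 19:17 UTC
23·60 + 1 + 615 = 1996 min
1996 = 1·1440 + 556; 556 = 9·60 + 16 → 09:16, 2020-05-29 + 1 day = 2020-05-30
→ 2020-05-30 09:16 BRG

2020-05-30 09:16 BRG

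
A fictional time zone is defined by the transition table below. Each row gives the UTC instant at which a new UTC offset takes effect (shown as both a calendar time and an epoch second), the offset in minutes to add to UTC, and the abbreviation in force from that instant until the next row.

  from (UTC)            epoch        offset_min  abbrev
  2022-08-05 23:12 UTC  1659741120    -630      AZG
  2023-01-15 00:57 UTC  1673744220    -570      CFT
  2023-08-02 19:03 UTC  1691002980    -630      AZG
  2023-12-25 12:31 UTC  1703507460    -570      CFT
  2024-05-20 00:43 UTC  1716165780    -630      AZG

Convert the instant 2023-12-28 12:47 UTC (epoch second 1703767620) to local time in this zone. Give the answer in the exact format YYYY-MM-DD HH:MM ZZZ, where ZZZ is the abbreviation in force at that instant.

Query: 2023-12-28 12:47 UTC
Rule 4/5 (CFT, -09:30): 2023-12-25 12:31 UTC ≤ query < 2024-05-20 00:43 UTC
12·60 + 47 - 570 = 197 min
197 = 0·1440 + 197; 197 = 3·60 + 17 → 03:17, same day
→ 2023-12-28 03:17 CFT

2023-12-28 03:17 CFT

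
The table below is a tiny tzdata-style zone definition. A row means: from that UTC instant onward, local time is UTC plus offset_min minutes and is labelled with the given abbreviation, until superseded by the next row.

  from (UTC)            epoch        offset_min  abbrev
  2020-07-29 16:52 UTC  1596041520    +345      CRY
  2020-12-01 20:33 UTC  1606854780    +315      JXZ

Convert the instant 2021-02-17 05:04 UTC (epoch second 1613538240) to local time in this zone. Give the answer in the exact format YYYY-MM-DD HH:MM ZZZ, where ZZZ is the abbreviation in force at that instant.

2021-02-17 10:19 JXZ

Query: 2021-02-17 05:04 UTC
Rule 2/2 (JXZ, +05:15): 2020-12-01 20:33 UTC ≤ query < +∞
5·60 + 4 + 315 = 619 min
619 = 0·1440 + 619; 619 = 10·60 + 19 → 10:19, same day
→ 2021-02-17 10:19 JXZ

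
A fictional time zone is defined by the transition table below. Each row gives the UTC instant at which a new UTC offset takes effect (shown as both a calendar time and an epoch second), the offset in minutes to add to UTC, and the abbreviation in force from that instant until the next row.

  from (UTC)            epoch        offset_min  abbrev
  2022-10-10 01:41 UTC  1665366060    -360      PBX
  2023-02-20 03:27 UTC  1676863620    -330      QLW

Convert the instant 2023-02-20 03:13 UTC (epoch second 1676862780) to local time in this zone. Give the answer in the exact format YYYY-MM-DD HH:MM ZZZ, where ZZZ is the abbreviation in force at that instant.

2023-02-19 21:13 PBX

Query: 2023-02-20 03:13 UTC
Rule 1/2 (PBX, -06:00): 2022-10-10 01:41 UTC ≤ query < 2023-02-20 03:27 UTC
3·60 + 13 - 360 = -167 min
-167 = -1·1440 + 1273; 1273 = 21·60 + 13 → 21:13, 2023-02-20 - 1 day = 2023-02-19
→ 2023-02-19 21:13 PBX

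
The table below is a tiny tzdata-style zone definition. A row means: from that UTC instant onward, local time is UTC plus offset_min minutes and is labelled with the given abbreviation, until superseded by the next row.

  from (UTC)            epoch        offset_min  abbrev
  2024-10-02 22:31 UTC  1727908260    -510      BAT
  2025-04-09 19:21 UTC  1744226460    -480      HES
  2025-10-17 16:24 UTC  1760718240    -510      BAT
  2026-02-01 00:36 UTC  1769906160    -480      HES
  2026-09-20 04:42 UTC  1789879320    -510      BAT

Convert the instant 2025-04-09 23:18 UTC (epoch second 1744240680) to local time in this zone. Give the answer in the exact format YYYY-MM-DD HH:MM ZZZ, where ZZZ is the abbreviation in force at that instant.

2025-04-09 15:18 HES

Query: 2025-04-09 23:18 UTC
Rule 2/5 (HES, -08:00): 2025-04-09 19:21 UTC ≤ query < 2025-10-17 16:24 UTC
23·60 + 18 - 480 = 918 min
918 = 0·1440 + 918; 918 = 15·60 + 18 → 15:18, same day
→ 2025-04-09 15:18 HES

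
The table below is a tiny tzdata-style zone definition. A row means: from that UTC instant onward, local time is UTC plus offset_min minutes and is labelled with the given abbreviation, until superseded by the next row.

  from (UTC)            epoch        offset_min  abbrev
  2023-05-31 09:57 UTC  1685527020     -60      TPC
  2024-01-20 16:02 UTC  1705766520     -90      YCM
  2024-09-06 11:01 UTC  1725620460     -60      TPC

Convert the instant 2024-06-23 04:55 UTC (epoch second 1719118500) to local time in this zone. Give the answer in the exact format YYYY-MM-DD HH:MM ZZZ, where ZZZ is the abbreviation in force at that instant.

Query: 2024-06-23 04:55 UTC
Rule 2/3 (YCM, -01:30): 2024-01-20 16:02 UTC ≤ query < 2024-09-06 11:01 UTC
4·60 + 55 - 90 = 205 min
205 = 0·1440 + 205; 205 = 3·60 + 25 → 03:25, same day
→ 2024-06-23 03:25 YCM

2024-06-23 03:25 YCM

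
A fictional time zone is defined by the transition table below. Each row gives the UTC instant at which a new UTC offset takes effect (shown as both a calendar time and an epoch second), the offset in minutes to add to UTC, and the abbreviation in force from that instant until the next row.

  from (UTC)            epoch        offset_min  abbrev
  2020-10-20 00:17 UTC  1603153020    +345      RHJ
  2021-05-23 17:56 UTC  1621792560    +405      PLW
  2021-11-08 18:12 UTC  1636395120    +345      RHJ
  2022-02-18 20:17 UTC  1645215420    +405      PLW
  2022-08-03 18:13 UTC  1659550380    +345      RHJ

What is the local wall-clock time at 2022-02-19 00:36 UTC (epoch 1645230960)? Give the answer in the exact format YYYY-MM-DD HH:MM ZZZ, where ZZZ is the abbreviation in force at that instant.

2022-02-19 07:21 PLW

Query: 2022-02-19 00:36 UTC
Rule 4/5 (PLW, +06:45): 2022-02-18 20:17 UTC ≤ query < 2022-08-03 18:13 UTC
0·60 + 36 + 405 = 441 min
441 = 0·1440 + 441; 441 = 7·60 + 21 → 07:21, same day
→ 2022-02-19 07:21 PLW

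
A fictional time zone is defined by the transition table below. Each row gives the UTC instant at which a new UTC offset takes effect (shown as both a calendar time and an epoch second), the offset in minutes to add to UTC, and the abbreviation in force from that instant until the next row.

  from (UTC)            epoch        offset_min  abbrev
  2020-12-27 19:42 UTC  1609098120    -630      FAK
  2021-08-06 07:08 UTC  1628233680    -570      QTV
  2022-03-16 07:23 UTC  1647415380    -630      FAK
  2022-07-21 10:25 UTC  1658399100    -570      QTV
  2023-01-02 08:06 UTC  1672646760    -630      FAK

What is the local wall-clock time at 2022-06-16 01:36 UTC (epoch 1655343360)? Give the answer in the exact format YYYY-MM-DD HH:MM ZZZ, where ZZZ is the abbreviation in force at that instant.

Query: 2022-06-16 01:36 UTC
Rule 3/5 (FAK, -10:30): 2022-03-16 07:23 UTC ≤ query < 2022-07-21 10:25 UTC
1·60 + 36 - 630 = -534 min
-534 = -1·1440 + 906; 906 = 15·60 + 6 → 15:06, 2022-06-16 - 1 day = 2022-06-15
→ 2022-06-15 15:06 FAK

2022-06-15 15:06 FAK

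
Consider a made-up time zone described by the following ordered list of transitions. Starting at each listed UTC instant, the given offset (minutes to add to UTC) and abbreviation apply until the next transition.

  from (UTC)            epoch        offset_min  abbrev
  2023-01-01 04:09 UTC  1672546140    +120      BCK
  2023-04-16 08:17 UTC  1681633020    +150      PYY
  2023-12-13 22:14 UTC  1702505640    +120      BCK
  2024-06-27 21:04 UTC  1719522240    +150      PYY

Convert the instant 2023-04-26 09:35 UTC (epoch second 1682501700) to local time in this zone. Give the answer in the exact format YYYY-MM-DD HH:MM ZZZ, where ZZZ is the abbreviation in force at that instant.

Query: 2023-04-26 09:35 UTC
Rule 2/4 (PYY, +02:30): 2023-04-16 08:17 UTC ≤ query < 2023-12-13 22:14 UTC
9·60 + 35 + 150 = 725 min
725 = 0·1440 + 725; 725 = 12·60 + 5 → 12:05, same day
→ 2023-04-26 12:05 PYY

2023-04-26 12:05 PYY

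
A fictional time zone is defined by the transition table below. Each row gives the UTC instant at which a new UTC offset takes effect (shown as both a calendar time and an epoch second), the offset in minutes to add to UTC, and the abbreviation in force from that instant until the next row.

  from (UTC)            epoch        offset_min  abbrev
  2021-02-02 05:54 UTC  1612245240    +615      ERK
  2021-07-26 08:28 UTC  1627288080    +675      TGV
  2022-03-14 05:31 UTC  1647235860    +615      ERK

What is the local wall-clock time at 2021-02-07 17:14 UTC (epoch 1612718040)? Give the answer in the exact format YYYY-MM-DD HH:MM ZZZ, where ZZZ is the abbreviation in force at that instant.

2021-02-08 03:29 ERK

Query: 2021-02-07 17:14 UTC
Rule 1/3 (ERK, +10:15): 2021-02-02 05:54 UTC ≤ query < 2021-07-26 08:28 UTC
17·60 + 14 + 615 = 1649 min
1649 = 1·1440 + 209; 209 = 3·60 + 29 → 03:29, 2021-02-07 + 1 day = 2021-02-08
→ 2021-02-08 03:29 ERK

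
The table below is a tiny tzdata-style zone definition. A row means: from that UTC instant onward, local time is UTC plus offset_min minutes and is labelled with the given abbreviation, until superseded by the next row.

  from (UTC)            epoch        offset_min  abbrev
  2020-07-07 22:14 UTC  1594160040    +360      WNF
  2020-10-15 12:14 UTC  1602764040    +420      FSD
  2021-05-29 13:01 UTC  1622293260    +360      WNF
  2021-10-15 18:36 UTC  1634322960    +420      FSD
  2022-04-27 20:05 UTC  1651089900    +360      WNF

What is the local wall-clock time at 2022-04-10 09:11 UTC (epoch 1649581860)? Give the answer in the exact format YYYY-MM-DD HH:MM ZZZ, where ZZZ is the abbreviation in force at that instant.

2022-04-10 16:11 FSD

Query: 2022-04-10 09:11 UTC
Rule 4/5 (FSD, +07:00): 2021-10-15 18:36 UTC ≤ query < 2022-04-27 20:05 UTC
9·60 + 11 + 420 = 971 min
971 = 0·1440 + 971; 971 = 16·60 + 11 → 16:11, same day
→ 2022-04-10 16:11 FSD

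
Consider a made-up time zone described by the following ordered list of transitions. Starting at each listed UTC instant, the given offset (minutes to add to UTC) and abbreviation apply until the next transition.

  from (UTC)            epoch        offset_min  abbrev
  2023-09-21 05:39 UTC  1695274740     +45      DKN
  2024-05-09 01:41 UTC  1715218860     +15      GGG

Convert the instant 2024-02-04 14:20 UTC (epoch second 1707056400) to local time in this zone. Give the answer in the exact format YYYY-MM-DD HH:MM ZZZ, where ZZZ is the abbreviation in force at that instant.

2024-02-04 15:05 DKN

Query: 2024-02-04 14:20 UTC
Rule 1/2 (DKN, +00:45): 2023-09-21 05:39 UTC ≤ query < 2024-05-09 01:41 UTC
14·60 + 20 + 45 = 905 min
905 = 0·1440 + 905; 905 = 15·60 + 5 → 15:05, same day
→ 2024-02-04 15:05 DKN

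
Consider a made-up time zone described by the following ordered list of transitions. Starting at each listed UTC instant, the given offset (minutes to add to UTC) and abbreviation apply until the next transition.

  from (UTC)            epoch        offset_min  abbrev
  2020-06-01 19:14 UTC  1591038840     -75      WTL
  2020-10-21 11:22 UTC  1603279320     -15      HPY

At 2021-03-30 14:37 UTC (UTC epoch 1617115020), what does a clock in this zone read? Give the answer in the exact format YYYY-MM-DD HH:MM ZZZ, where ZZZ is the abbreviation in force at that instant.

Query: 2021-03-30 14:37 UTC
Rule 2/2 (HPY, -00:15): 2020-10-21 11:22 UTC ≤ query < +∞
14·60 + 37 - 15 = 862 min
862 = 0·1440 + 862; 862 = 14·60 + 22 → 14:22, same day
→ 2021-03-30 14:22 HPY

2021-03-30 14:22 HPY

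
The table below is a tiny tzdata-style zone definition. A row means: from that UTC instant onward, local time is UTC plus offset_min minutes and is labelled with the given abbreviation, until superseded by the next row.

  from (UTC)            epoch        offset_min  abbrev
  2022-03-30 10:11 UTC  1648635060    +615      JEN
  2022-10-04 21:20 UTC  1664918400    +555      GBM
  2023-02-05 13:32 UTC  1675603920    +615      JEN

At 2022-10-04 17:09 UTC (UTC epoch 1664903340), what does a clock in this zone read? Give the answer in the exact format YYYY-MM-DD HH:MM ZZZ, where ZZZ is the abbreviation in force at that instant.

2022-10-05 03:24 JEN

Query: 2022-10-04 17:09 UTC
Rule 1/3 (JEN, +10:15): 2022-03-30 10:11 UTC ≤ query < 2022-10-04 21:20 UTC
17·60 + 9 + 615 = 1644 min
1644 = 1·1440 + 204; 204 = 3·60 + 24 → 03:24, 2022-10-04 + 1 day = 2022-10-05
→ 2022-10-05 03:24 JEN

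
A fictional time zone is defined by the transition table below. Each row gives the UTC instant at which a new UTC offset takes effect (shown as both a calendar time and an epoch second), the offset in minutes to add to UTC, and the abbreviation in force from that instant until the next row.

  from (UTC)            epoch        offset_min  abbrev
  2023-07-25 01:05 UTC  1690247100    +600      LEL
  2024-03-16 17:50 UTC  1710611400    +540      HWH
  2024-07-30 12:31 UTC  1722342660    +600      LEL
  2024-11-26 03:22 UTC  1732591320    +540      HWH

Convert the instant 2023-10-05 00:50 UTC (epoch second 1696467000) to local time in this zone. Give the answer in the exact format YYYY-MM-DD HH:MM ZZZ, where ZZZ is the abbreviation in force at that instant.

2023-10-05 10:50 LEL

Query: 2023-10-05 00:50 UTC
Rule 1/4 (LEL, +10:00): 2023-07-25 01:05 UTC ≤ query < 2024-03-16 17:50 UTC
0·60 + 50 + 600 = 650 min
650 = 0·1440 + 650; 650 = 10·60 + 50 → 10:50, same day
→ 2023-10-05 10:50 LEL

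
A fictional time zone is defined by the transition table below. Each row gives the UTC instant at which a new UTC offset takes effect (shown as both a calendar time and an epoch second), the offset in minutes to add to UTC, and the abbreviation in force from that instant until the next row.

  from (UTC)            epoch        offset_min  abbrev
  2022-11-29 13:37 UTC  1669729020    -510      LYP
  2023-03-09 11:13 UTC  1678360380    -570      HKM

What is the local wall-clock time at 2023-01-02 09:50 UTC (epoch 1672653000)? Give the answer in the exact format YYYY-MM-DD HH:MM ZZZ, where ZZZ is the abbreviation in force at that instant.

Query: 2023-01-02 09:50 UTC
Rule 1/2 (LYP, -08:30): 2022-11-29 13:37 UTC ≤ query < 2023-03-09 11:13 UTC
9·60 + 50 - 510 = 80 min
80 = 0·1440 + 80; 80 = 1·60 + 20 → 01:20, same day
→ 2023-01-02 01:20 LYP

2023-01-02 01:20 LYP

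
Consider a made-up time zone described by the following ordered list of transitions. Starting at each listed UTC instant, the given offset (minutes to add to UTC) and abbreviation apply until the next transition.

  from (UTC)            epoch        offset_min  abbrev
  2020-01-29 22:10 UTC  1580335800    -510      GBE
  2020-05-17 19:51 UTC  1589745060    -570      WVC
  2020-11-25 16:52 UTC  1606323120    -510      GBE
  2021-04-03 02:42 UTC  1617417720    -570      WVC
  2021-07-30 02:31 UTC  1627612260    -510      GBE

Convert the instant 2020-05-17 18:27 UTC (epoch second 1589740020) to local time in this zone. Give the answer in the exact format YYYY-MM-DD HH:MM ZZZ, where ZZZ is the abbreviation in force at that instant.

2020-05-17 09:57 GBE

Query: 2020-05-17 18:27 UTC
Rule 1/5 (GBE, -08:30): 2020-01-29 22:10 UTC ≤ query < 2020-05-17 19:51 UTC
18·60 + 27 - 510 = 597 min
597 = 0·1440 + 597; 597 = 9·60 + 57 → 09:57, same day
→ 2020-05-17 09:57 GBE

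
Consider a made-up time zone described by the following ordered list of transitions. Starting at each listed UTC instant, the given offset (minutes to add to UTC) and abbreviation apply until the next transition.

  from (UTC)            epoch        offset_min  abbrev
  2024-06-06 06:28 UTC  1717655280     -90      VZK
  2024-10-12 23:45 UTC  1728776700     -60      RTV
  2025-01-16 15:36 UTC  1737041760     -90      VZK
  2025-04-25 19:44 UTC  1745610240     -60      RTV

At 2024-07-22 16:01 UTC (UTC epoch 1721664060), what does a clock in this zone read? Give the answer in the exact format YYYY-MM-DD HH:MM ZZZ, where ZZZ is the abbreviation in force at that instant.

2024-07-22 14:31 VZK

Query: 2024-07-22 16:01 UTC
Rule 1/4 (VZK, -01:30): 2024-06-06 06:28 UTC ≤ query < 2024-10-12 23:45 UTC
16·60 + 1 - 90 = 871 min
871 = 0·1440 + 871; 871 = 14·60 + 31 → 14:31, same day
→ 2024-07-22 14:31 VZK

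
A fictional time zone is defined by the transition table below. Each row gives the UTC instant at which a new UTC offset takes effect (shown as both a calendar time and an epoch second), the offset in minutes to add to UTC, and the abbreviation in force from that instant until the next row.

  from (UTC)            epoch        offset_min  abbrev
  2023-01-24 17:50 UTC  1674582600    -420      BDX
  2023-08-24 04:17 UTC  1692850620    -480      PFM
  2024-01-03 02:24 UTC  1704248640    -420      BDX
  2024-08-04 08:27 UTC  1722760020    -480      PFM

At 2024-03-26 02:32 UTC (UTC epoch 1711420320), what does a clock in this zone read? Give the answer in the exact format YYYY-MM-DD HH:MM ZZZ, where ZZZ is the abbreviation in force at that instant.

Query: 2024-03-26 02:32 UTC
Rule 3/4 (BDX, -07:00): 2024-01-03 02:24 UTC ≤ query < 2024-08-04 08:27 UTC
2·60 + 32 - 420 = -268 min
-268 = -1·1440 + 1172; 1172 = 19·60 + 32 → 19:32, 2024-03-26 - 1 day = 2024-03-25
→ 2024-03-25 19:32 BDX

2024-03-25 19:32 BDX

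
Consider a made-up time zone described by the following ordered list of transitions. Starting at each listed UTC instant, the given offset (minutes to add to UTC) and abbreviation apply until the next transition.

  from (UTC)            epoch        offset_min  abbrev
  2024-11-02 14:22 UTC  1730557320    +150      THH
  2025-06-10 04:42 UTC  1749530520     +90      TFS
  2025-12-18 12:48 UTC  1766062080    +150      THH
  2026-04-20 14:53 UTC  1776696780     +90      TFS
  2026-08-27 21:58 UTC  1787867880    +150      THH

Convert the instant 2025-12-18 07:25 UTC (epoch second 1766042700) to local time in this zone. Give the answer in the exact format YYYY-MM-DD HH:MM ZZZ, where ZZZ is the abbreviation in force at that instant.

2025-12-18 08:55 TFS

Query: 2025-12-18 07:25 UTC
Rule 2/5 (TFS, +01:30): 2025-06-10 04:42 UTC ≤ query < 2025-12-18 12:48 UTC
7·60 + 25 + 90 = 535 min
535 = 0·1440 + 535; 535 = 8·60 + 55 → 08:55, same day
→ 2025-12-18 08:55 TFS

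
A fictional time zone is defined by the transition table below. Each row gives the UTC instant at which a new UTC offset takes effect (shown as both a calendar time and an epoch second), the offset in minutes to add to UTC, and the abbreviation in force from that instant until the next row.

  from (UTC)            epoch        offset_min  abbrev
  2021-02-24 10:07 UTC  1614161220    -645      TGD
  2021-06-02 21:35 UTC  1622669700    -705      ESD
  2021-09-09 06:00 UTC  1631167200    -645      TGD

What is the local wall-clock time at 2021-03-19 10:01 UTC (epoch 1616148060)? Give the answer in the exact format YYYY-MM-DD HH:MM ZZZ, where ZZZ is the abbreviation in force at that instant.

2021-03-18 23:16 TGD

Query: 2021-03-19 10:01 UTC
Rule 1/3 (TGD, -10:45): 2021-02-24 10:07 UTC ≤ query < 2021-06-02 21:35 UTC
10·60 + 1 - 645 = -44 min
-44 = -1·1440 + 1396; 1396 = 23·60 + 16 → 23:16, 2021-03-19 - 1 day = 2021-03-18
→ 2021-03-18 23:16 TGD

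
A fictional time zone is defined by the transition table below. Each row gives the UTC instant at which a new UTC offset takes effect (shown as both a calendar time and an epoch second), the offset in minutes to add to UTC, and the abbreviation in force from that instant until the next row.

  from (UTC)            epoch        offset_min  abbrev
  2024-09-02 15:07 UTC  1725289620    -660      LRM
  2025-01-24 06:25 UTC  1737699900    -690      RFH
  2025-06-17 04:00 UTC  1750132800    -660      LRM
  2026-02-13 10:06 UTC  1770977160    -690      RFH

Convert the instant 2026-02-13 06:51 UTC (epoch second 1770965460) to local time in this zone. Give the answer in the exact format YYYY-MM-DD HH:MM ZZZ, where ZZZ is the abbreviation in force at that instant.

2026-02-12 19:51 LRM

Query: 2026-02-13 06:51 UTC
Rule 3/4 (LRM, -11:00): 2025-06-17 04:00 UTC ≤ query < 2026-02-13 10:06 UTC
6·60 + 51 - 660 = -249 min
-249 = -1·1440 + 1191; 1191 = 19·60 + 51 → 19:51, 2026-02-13 - 1 day = 2026-02-12
→ 2026-02-12 19:51 LRM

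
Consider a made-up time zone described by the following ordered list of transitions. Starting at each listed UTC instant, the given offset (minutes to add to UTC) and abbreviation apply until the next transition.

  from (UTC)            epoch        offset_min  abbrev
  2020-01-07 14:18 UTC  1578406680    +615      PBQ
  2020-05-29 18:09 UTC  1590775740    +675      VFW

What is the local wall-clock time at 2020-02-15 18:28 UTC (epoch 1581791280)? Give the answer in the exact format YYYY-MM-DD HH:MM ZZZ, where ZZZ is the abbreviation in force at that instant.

2020-02-16 04:43 PBQ

Query: 2020-02-15 18:28 UTC
Rule 1/2 (PBQ, +10:15): 2020-01-07 14:18 UTC ≤ query < 2020-05-29 18:09 UTC
18·60 + 28 + 615 = 1723 min
1723 = 1·1440 + 283; 283 = 4·60 + 43 → 04:43, 2020-02-15 + 1 day = 2020-02-16
→ 2020-02-16 04:43 PBQ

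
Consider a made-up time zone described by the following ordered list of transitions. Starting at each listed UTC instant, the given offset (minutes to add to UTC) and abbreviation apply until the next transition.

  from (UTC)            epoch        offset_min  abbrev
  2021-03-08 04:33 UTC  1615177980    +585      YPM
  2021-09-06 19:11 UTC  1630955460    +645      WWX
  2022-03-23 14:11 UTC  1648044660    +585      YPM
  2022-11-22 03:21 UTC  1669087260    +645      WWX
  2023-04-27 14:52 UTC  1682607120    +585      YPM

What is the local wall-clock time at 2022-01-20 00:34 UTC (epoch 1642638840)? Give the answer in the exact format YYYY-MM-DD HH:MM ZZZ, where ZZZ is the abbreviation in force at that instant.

2022-01-20 11:19 WWX

Query: 2022-01-20 00:34 UTC
Rule 2/5 (WWX, +10:45): 2021-09-06 19:11 UTC ≤ query < 2022-03-23 14:11 UTC
0·60 + 34 + 645 = 679 min
679 = 0·1440 + 679; 679 = 11·60 + 19 → 11:19, same day
→ 2022-01-20 11:19 WWX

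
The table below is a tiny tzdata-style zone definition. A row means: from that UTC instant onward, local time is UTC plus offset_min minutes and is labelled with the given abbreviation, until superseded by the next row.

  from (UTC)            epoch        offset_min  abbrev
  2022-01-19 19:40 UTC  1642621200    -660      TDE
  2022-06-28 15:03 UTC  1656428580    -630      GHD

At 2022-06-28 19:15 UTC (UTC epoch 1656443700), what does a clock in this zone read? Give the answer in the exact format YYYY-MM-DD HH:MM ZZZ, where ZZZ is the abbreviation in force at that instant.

Query: 2022-06-28 19:15 UTC
Rule 2/2 (GHD, -10:30): 2022-06-28 15:03 UTC ≤ query < +∞
19·60 + 15 - 630 = 525 min
525 = 0·1440 + 525; 525 = 8·60 + 45 → 08:45, same day
→ 2022-06-28 08:45 GHD

2022-06-28 08:45 GHD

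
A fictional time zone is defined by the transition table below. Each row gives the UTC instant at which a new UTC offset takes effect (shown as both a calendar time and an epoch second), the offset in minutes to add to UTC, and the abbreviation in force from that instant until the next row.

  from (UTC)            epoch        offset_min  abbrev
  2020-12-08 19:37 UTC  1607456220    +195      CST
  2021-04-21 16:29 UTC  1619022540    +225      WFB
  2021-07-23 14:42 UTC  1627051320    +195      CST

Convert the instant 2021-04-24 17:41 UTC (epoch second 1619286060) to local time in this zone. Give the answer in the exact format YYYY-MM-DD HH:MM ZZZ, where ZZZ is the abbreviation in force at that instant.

Query: 2021-04-24 17:41 UTC
Rule 2/3 (WFB, +03:45): 2021-04-21 16:29 UTC ≤ query < 2021-07-23 14:42 UTC
17·60 + 41 + 225 = 1286 min
1286 = 0·1440 + 1286; 1286 = 21·60 + 26 → 21:26, same day
→ 2021-04-24 21:26 WFB

2021-04-24 21:26 WFB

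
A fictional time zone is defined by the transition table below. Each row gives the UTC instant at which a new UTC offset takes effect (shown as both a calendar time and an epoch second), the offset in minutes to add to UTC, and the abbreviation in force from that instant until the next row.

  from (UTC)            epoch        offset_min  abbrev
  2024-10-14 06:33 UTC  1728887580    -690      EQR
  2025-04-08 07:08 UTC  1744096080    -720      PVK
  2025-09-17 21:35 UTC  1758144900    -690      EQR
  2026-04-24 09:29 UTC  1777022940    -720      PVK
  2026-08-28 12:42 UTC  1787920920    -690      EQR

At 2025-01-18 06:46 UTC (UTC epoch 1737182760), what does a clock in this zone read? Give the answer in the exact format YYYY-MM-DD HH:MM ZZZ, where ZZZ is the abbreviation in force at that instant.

Query: 2025-01-18 06:46 UTC
Rule 1/5 (EQR, -11:30): 2024-10-14 06:33 UTC ≤ query < 2025-04-08 07:08 UTC
6·60 + 46 - 690 = -284 min
-284 = -1·1440 + 1156; 1156 = 19·60 + 16 → 19:16, 2025-01-18 - 1 day = 2025-01-17
→ 2025-01-17 19:16 EQR

2025-01-17 19:16 EQR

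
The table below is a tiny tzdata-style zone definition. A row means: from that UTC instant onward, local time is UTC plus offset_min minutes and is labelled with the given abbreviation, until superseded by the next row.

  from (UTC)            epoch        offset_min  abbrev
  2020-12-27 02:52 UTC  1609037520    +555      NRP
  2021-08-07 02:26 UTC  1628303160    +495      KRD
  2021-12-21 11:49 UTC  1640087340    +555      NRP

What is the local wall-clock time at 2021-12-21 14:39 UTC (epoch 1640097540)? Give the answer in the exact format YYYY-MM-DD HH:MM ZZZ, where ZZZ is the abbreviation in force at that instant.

2021-12-21 23:54 NRP

Query: 2021-12-21 14:39 UTC
Rule 3/3 (NRP, +09:15): 2021-12-21 11:49 UTC ≤ query < +∞
14·60 + 39 + 555 = 1434 min
1434 = 0·1440 + 1434; 1434 = 23·60 + 54 → 23:54, same day
→ 2021-12-21 23:54 NRP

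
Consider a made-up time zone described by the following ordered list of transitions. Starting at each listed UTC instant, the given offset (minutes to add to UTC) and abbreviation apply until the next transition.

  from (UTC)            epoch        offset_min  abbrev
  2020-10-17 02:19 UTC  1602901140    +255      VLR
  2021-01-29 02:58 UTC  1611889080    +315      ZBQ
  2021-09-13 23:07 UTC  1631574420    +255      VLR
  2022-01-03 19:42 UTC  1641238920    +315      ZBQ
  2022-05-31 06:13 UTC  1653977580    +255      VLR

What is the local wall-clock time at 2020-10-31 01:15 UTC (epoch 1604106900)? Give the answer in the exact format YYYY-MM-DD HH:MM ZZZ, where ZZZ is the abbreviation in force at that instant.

Query: 2020-10-31 01:15 UTC
Rule 1/5 (VLR, +04:15): 2020-10-17 02:19 UTC ≤ query < 2021-01-29 02:58 UTC
1·60 + 15 + 255 = 330 min
330 = 0·1440 + 330; 330 = 5·60 + 30 → 05:30, same day
→ 2020-10-31 05:30 VLR

2020-10-31 05:30 VLR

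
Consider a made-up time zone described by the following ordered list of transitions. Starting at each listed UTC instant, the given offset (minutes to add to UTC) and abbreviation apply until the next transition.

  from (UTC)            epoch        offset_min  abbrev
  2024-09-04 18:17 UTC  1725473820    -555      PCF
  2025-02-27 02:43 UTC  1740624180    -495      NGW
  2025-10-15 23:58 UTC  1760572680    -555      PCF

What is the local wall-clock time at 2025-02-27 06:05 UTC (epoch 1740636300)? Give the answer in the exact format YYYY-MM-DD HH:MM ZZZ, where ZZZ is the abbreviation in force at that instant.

Query: 2025-02-27 06:05 UTC
Rule 2/3 (NGW, -08:15): 2025-02-27 02:43 UTC ≤ query < 2025-10-15 23:58 UTC
6·60 + 5 - 495 = -130 min
-130 = -1·1440 + 1310; 1310 = 21·60 + 50 → 21:50, 2025-02-27 - 1 day = 2025-02-26
→ 2025-02-26 21:50 NGW

2025-02-26 21:50 NGW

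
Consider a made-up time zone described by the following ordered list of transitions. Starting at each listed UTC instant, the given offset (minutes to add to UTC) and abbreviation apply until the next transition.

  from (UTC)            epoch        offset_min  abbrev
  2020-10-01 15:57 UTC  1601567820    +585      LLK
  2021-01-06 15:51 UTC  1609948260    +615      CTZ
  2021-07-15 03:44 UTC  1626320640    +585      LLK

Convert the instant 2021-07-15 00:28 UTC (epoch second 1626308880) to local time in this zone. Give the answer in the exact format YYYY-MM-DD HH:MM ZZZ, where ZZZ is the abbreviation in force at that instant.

2021-07-15 10:43 CTZ

Query: 2021-07-15 00:28 UTC
Rule 2/3 (CTZ, +10:15): 2021-01-06 15:51 UTC ≤ query < 2021-07-15 03:44 UTC
0·60 + 28 + 615 = 643 min
643 = 0·1440 + 643; 643 = 10·60 + 43 → 10:43, same day
→ 2021-07-15 10:43 CTZ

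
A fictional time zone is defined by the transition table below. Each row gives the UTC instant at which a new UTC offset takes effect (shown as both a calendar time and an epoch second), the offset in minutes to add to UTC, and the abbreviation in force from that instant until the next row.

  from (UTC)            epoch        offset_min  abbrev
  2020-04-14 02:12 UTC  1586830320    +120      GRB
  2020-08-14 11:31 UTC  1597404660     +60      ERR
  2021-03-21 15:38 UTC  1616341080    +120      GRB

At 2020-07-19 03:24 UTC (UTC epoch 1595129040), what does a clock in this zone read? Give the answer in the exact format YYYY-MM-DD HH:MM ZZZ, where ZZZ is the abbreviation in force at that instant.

Query: 2020-07-19 03:24 UTC
Rule 1/3 (GRB, +02:00): 2020-04-14 02:12 UTC ≤ query < 2020-08-14 11:31 UTC
3·60 + 24 + 120 = 324 min
324 = 0·1440 + 324; 324 = 5·60 + 24 → 05:24, same day
→ 2020-07-19 05:24 GRB

2020-07-19 05:24 GRB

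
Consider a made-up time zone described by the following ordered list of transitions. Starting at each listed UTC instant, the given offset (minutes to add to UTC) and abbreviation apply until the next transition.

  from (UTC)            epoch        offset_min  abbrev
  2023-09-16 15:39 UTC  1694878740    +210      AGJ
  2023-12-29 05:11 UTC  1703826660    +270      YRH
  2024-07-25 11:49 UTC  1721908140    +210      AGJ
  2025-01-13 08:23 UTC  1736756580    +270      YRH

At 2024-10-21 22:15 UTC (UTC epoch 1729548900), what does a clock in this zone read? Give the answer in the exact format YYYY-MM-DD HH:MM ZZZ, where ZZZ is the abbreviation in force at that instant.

Query: 2024-10-21 22:15 UTC
Rule 3/4 (AGJ, +03:30): 2024-07-25 11:49 UTC ≤ query < 2025-01-13 08:23 UTC
22·60 + 15 + 210 = 1545 min
1545 = 1·1440 + 105; 105 = 1·60 + 45 → 01:45, 2024-10-21 + 1 day = 2024-10-22
→ 2024-10-22 01:45 AGJ

2024-10-22 01:45 AGJ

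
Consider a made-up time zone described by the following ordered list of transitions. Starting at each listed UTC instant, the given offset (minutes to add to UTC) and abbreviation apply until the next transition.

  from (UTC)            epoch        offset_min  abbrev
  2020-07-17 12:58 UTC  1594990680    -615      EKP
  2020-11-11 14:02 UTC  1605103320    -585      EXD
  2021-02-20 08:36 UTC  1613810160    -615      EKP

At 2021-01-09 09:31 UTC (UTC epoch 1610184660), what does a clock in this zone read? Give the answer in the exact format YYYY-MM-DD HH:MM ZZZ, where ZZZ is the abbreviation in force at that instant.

Query: 2021-01-09 09:31 UTC
Rule 2/3 (EXD, -09:45): 2020-11-11 14:02 UTC ≤ query < 2021-02-20 08:36 UTC
9·60 + 31 - 585 = -14 min
-14 = -1·1440 + 1426; 1426 = 23·60 + 46 → 23:46, 2021-01-09 - 1 day = 2021-01-08
→ 2021-01-08 23:46 EXD

2021-01-08 23:46 EXD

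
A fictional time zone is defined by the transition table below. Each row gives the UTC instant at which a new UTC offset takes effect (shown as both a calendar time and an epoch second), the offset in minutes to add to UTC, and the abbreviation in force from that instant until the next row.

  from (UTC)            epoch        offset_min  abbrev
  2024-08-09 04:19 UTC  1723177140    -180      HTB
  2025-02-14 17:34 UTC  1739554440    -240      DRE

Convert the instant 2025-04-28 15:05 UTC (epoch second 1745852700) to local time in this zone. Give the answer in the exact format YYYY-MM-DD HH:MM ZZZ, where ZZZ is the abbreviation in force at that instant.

2025-04-28 11:05 DRE

Query: 2025-04-28 15:05 UTC
Rule 2/2 (DRE, -04:00): 2025-02-14 17:34 UTC ≤ query < +∞
15·60 + 5 - 240 = 665 min
665 = 0·1440 + 665; 665 = 11·60 + 5 → 11:05, same day
→ 2025-04-28 11:05 DRE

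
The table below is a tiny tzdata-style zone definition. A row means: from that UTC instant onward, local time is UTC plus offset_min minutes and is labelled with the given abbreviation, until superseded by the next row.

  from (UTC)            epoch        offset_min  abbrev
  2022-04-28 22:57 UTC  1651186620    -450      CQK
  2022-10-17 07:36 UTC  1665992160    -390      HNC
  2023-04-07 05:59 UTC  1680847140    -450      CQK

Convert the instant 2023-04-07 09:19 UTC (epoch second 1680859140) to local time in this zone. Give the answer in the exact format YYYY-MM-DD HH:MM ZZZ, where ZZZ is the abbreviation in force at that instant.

2023-04-07 01:49 CQK

Query: 2023-04-07 09:19 UTC
Rule 3/3 (CQK, -07:30): 2023-04-07 05:59 UTC ≤ query < +∞
9·60 + 19 - 450 = 109 min
109 = 0·1440 + 109; 109 = 1·60 + 49 → 01:49, same day
→ 2023-04-07 01:49 CQK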